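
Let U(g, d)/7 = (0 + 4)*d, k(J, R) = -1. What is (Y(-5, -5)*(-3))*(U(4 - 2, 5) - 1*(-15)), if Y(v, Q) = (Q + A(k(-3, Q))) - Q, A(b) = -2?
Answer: 930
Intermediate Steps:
U(g, d) = 28*d (U(g, d) = 7*((0 + 4)*d) = 7*(4*d) = 28*d)
Y(v, Q) = -2 (Y(v, Q) = (Q - 2) - Q = (-2 + Q) - Q = -2)
(Y(-5, -5)*(-3))*(U(4 - 2, 5) - 1*(-15)) = (-2*(-3))*(28*5 - 1*(-15)) = 6*(140 + 15) = 6*155 = 930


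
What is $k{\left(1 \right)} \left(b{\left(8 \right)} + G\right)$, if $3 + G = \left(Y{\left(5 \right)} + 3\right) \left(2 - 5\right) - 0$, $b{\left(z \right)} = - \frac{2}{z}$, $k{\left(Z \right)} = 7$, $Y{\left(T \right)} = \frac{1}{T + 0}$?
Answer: $- \frac{1799}{20} \approx -89.95$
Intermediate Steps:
$Y{\left(T \right)} = \frac{1}{T}$
$G = - \frac{63}{5}$ ($G = -3 + \left(\left(\frac{1}{5} + 3\right) \left(2 - 5\right) - 0\right) = -3 + \left(\left(\frac{1}{5} + 3\right) \left(-3\right) + 0\right) = -3 + \left(\frac{16}{5} \left(-3\right) + 0\right) = -3 + \left(- \frac{48}{5} + 0\right) = -3 - \frac{48}{5} = - \frac{63}{5} \approx -12.6$)
$k{\left(1 \right)} \left(b{\left(8 \right)} + G\right) = 7 \left(- \frac{2}{8} - \frac{63}{5}\right) = 7 \left(\left(-2\right) \frac{1}{8} - \frac{63}{5}\right) = 7 \left(- \frac{1}{4} - \frac{63}{5}\right) = 7 \left(- \frac{257}{20}\right) = - \frac{1799}{20}$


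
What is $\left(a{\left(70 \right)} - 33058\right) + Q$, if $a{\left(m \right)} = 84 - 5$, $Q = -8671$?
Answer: $-41650$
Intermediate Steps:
$a{\left(m \right)} = 79$
$\left(a{\left(70 \right)} - 33058\right) + Q = \left(79 - 33058\right) - 8671 = -32979 - 8671 = -41650$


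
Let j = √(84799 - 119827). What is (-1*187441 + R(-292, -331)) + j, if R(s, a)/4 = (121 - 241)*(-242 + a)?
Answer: 87599 + 6*I*√973 ≈ 87599.0 + 187.16*I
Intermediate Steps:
R(s, a) = 116160 - 480*a (R(s, a) = 4*((121 - 241)*(-242 + a)) = 4*(-120*(-242 + a)) = 4*(29040 - 120*a) = 116160 - 480*a)
j = 6*I*√973 (j = √(-35028) = 6*I*√973 ≈ 187.16*I)
(-1*187441 + R(-292, -331)) + j = (-1*187441 + (116160 - 480*(-331))) + 6*I*√973 = (-187441 + (116160 + 158880)) + 6*I*√973 = (-187441 + 275040) + 6*I*√973 = 87599 + 6*I*√973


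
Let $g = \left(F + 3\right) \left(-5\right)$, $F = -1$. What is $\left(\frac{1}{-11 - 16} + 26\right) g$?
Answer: $- \frac{7010}{27} \approx -259.63$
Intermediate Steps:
$g = -10$ ($g = \left(-1 + 3\right) \left(-5\right) = 2 \left(-5\right) = -10$)
$\left(\frac{1}{-11 - 16} + 26\right) g = \left(\frac{1}{-11 - 16} + 26\right) \left(-10\right) = \left(\frac{1}{-27} + 26\right) \left(-10\right) = \left(- \frac{1}{27} + 26\right) \left(-10\right) = \frac{701}{27} \left(-10\right) = - \frac{7010}{27}$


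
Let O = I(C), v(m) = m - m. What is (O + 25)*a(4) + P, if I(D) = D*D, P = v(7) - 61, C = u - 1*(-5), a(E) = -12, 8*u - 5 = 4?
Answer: -12979/16 ≈ -811.19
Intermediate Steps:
u = 9/8 (u = 5/8 + (1/8)*4 = 5/8 + 1/2 = 9/8 ≈ 1.1250)
v(m) = 0
C = 49/8 (C = 9/8 - 1*(-5) = 9/8 + 5 = 49/8 ≈ 6.1250)
P = -61 (P = 0 - 61 = -61)
I(D) = D**2
O = 2401/64 (O = (49/8)**2 = 2401/64 ≈ 37.516)
(O + 25)*a(4) + P = (2401/64 + 25)*(-12) - 61 = (4001/64)*(-12) - 61 = -12003/16 - 61 = -12979/16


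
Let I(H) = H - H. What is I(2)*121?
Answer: 0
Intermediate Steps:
I(H) = 0
I(2)*121 = 0*121 = 0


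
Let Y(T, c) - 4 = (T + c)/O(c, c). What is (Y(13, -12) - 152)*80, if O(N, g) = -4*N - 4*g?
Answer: -71035/6 ≈ -11839.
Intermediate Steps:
Y(T, c) = 4 - (T + c)/(8*c) (Y(T, c) = 4 + (T + c)/(-4*c - 4*c) = 4 + (T + c)/((-8*c)) = 4 + (T + c)*(-1/(8*c)) = 4 - (T + c)/(8*c))
(Y(13, -12) - 152)*80 = ((⅛)*(-1*13 + 31*(-12))/(-12) - 152)*80 = ((⅛)*(-1/12)*(-13 - 372) - 152)*80 = ((⅛)*(-1/12)*(-385) - 152)*80 = (385/96 - 152)*80 = -14207/96*80 = -71035/6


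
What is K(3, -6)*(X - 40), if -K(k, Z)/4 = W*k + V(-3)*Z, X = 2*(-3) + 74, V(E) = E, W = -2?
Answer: -1344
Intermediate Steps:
X = 68 (X = -6 + 74 = 68)
K(k, Z) = 8*k + 12*Z (K(k, Z) = -4*(-2*k - 3*Z) = -4*(-3*Z - 2*k) = 8*k + 12*Z)
K(3, -6)*(X - 40) = (8*3 + 12*(-6))*(68 - 40) = (24 - 72)*28 = -48*28 = -1344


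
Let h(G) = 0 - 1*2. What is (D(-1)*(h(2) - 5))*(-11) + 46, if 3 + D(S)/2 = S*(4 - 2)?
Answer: -724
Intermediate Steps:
h(G) = -2 (h(G) = 0 - 2 = -2)
D(S) = -6 + 4*S (D(S) = -6 + 2*(S*(4 - 2)) = -6 + 2*(S*2) = -6 + 2*(2*S) = -6 + 4*S)
(D(-1)*(h(2) - 5))*(-11) + 46 = ((-6 + 4*(-1))*(-2 - 5))*(-11) + 46 = ((-6 - 4)*(-7))*(-11) + 46 = -10*(-7)*(-11) + 46 = 70*(-11) + 46 = -770 + 46 = -724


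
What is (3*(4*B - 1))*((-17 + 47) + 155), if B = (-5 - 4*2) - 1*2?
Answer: -33855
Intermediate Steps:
B = -15 (B = (-5 - 8) - 2 = -13 - 2 = -15)
(3*(4*B - 1))*((-17 + 47) + 155) = (3*(4*(-15) - 1))*((-17 + 47) + 155) = (3*(-60 - 1))*(30 + 155) = (3*(-61))*185 = -183*185 = -33855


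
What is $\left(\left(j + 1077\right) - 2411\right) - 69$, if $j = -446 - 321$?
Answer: $-2170$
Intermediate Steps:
$j = -767$
$\left(\left(j + 1077\right) - 2411\right) - 69 = \left(\left(-767 + 1077\right) - 2411\right) - 69 = \left(310 - 2411\right) - 69 = -2101 - 69 = -2170$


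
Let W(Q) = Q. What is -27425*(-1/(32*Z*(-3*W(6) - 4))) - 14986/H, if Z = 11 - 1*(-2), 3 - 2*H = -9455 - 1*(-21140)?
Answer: -3227/7488 ≈ -0.43096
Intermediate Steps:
H = -5841 (H = 3/2 - (-9455 - 1*(-21140))/2 = 3/2 - (-9455 + 21140)/2 = 3/2 - 1/2*11685 = 3/2 - 11685/2 = -5841)
Z = 13 (Z = 11 + 2 = 13)
-27425*(-1/(32*Z*(-3*W(6) - 4))) - 14986/H = -27425*(-1/(416*(-3*6 - 4))) - 14986/(-5841) = -27425*(-1/(416*(-18 - 4))) - 14986*(-1/5841) = -27425/(-32*(-22)*13) + 254/99 = -27425/(704*13) + 254/99 = -27425/9152 + 254/99 = -3227/7488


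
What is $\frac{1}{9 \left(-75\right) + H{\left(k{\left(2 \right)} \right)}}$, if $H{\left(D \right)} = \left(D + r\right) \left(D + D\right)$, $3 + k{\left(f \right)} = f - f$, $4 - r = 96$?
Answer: $- \frac{1}{105} \approx -0.0095238$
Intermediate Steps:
$r = -92$ ($r = 4 - 96 = -92$)
$k{\left(f \right)} = -3$ ($k{\left(f \right)} = -3 + \left(f - f\right) = -3 + 0 = -3$)
$H{\left(D \right)} = 2 D \left(-92 + D\right)$ ($H{\left(D \right)} = \left(D - 92\right) \left(D + D\right) = \left(-92 + D\right) 2 D = 2 D \left(-92 + D\right)$)
$\frac{1}{9 \left(-75\right) + H{\left(k{\left(2 \right)} \right)}} = \frac{1}{9 \left(-75\right) + 2 \left(-3\right) \left(-92 - 3\right)} = \frac{1}{-675 + 2 \left(-3\right) \left(-95\right)} = \frac{1}{-675 + 570} = \frac{1}{-105} = - \frac{1}{105}$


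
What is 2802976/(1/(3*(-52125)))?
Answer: -438315372000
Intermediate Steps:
2802976/(1/(3*(-52125))) = 2802976/(1/(-156375)) = 2802976/(-1/156375) = 2802976*(-156375) = -438315372000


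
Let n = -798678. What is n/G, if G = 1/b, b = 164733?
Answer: -131568622974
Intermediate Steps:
G = 1/164733 ≈ 6.0704e-6
n/G = -798678/1/164733 = -798678*164733 = -131568622974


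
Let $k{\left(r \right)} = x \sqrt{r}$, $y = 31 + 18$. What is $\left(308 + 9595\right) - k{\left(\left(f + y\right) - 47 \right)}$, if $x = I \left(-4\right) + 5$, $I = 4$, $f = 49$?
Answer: $9903 + 11 \sqrt{51} \approx 9981.6$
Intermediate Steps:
$x = -11$ ($x = 4 \left(-4\right) + 5 = -16 + 5 = -11$)
$y = 49$
$k{\left(r \right)} = - 11 \sqrt{r}$
$\left(308 + 9595\right) - k{\left(\left(f + y\right) - 47 \right)} = \left(308 + 9595\right) - - 11 \sqrt{\left(49 + 49\right) - 47} = 9903 - - 11 \sqrt{98 - 47} = 9903 - - 11 \sqrt{51} = 9903 + 11 \sqrt{51}$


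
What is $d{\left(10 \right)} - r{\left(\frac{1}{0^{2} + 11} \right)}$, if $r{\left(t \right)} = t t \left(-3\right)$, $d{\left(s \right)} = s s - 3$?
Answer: $\frac{11740}{121} \approx 97.025$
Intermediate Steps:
$d{\left(s \right)} = -3 + s^{2}$ ($d{\left(s \right)} = s^{2} - 3 = -3 + s^{2}$)
$r{\left(t \right)} = - 3 t^{2}$ ($r{\left(t \right)} = t^{2} \left(-3\right) = - 3 t^{2}$)
$d{\left(10 \right)} - r{\left(\frac{1}{0^{2} + 11} \right)} = \left(-3 + 10^{2}\right) - - 3 \left(\frac{1}{0^{2} + 11}\right)^{2} = \left(-3 + 100\right) - - 3 \left(\frac{1}{0 + 11}\right)^{2} = 97 - - 3 \left(\frac{1}{11}\right)^{2} = 97 - - \frac{3}{121} = 97 + \frac{3}{121} = \frac{11740}{121}$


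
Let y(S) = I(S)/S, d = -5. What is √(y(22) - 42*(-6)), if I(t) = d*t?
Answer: √247 ≈ 15.716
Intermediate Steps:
I(t) = -5*t
y(S) = -5 (y(S) = (-5*S)/S = -5)
√(y(22) - 42*(-6)) = √(-5 - 42*(-6)) = √(-5 + 252) = √247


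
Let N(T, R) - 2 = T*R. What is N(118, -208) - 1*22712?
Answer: -47254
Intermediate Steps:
N(T, R) = 2 + R*T (N(T, R) = 2 + T*R = 2 + R*T)
N(118, -208) - 1*22712 = (2 - 208*118) - 1*22712 = (2 - 24544) - 22712 = -24542 - 22712 = -47254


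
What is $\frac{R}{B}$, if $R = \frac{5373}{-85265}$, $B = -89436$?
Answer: $\frac{1791}{2541920180} \approx 7.0459 \cdot 10^{-7}$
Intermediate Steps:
$R = - \frac{5373}{85265}$ ($R = 5373 \left(- \frac{1}{85265}\right) = - \frac{5373}{85265} \approx -0.063015$)
$\frac{R}{B} = - \frac{5373}{85265 \left(-89436\right)} = \left(- \frac{5373}{85265}\right) \left(- \frac{1}{89436}\right) = \frac{1791}{2541920180}$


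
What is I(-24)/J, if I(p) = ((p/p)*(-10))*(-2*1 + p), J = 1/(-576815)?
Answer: -149971900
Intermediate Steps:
J = -1/576815 ≈ -1.7337e-6
I(p) = 20 - 10*p (I(p) = (1*(-10))*(-2 + p) = -10*(-2 + p) = 20 - 10*p)
I(-24)/J = (20 - 10*(-24))/(-1/576815) = (20 + 240)*(-576815) = 260*(-576815) = -149971900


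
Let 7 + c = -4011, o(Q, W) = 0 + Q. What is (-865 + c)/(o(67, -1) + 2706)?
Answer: -4883/2773 ≈ -1.7609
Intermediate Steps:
o(Q, W) = Q
c = -4018 (c = -7 - 4011 = -4018)
(-865 + c)/(o(67, -1) + 2706) = (-865 - 4018)/(67 + 2706) = -4883/2773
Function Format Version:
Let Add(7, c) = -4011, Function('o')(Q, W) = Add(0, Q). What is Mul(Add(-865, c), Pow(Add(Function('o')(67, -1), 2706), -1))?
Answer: Rational(-4883, 2773) ≈ -1.7609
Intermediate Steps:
Function('o')(Q, W) = Q
c = -4018 (c = Add(-7, -4011) = -4018)
Mul(Add(-865, c), Pow(Add(Function('o')(67, -1), 2706), -1)) = Mul(Add(-865, -4018), Pow(Add(67, 2706), -1)) = Mul(-4883, Pow(2773, -1)) = Mul(-4883, Rational(1, 2773)) = Rational(-4883, 2773)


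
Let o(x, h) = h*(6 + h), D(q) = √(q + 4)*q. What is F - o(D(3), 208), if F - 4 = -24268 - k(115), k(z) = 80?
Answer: -68856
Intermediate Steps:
D(q) = q*√(4 + q) (D(q) = √(4 + q)*q = q*√(4 + q))
F = -24344 (F = 4 + (-24268 - 1*80) = 4 + (-24268 - 80) = 4 - 24348 = -24344)
F - o(D(3), 208) = -24344 - 208*(6 + 208) = -24344 - 208*214 = -24344 - 1*44512 = -24344 - 44512 = -68856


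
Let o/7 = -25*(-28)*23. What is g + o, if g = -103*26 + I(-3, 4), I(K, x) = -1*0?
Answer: 110022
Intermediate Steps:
o = 112700 (o = 7*(-25*(-28)*23) = 7*(700*23) = 7*16100 = 112700)
I(K, x) = 0
g = -2678 (g = -103*26 + 0 = -2678 + 0 = -2678)
g + o = -2678 + 112700 = 110022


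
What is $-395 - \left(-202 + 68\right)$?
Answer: $-261$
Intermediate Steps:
$-395 - \left(-202 + 68\right) = -395 - -134 = -395 + 134 = -261$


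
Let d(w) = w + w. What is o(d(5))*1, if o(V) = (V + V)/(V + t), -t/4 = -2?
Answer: 10/9 ≈ 1.1111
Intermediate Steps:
t = 8 (t = -4*(-2) = 8)
d(w) = 2*w
o(V) = 2*V/(8 + V) (o(V) = (V + V)/(V + 8) = (2*V)/(8 + V) = 2*V/(8 + V))
o(d(5))*1 = (2*(2*5)/(8 + 2*5))*1 = (2*10/(8 + 10))*1 = (2*10/18)*1 = (2*10*(1/18))*1 = (10/9)*1 = 10/9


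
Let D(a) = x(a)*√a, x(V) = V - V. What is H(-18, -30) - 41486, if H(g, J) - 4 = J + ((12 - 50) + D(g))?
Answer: -41550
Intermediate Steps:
x(V) = 0
D(a) = 0 (D(a) = 0*√a = 0)
H(g, J) = -34 + J (H(g, J) = 4 + (J + ((12 - 50) + 0)) = 4 + (J + (-38 + 0)) = 4 + (J - 38) = 4 + (-38 + J) = -34 + J)
H(-18, -30) - 41486 = (-34 - 30) - 41486 = -64 - 41486 = -41550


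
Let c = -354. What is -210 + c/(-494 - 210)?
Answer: -73743/352 ≈ -209.50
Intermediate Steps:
-210 + c/(-494 - 210) = -210 - 354/(-494 - 210) = -210 - 354/(-704) = -210 - 354*(-1/704) = -210 + 177/352 = -73743/352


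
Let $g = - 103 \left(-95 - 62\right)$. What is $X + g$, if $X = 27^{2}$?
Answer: $16900$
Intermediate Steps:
$g = 16171$ ($g = \left(-103\right) \left(-157\right) = 16171$)
$X = 729$
$X + g = 729 + 16171 = 16900$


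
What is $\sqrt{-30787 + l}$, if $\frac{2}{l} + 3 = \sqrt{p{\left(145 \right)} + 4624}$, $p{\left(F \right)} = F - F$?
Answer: $\frac{i \sqrt{130074945}}{65} \approx 175.46 i$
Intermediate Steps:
$p{\left(F \right)} = 0$
$l = \frac{2}{65}$ ($l = \frac{2}{-3 + \sqrt{0 + 4624}} = \frac{2}{-3 + \sqrt{4624}} = \frac{2}{-3 + 68} = \frac{2}{65} \approx 0.030769$)
$\sqrt{-30787 + l} = \sqrt{-30787 + \frac{2}{65}} = \sqrt{- \frac{2001153}{65}} = \frac{i \sqrt{130074945}}{65}$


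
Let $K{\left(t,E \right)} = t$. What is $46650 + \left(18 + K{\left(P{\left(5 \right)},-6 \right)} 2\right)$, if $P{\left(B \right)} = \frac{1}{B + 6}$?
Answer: $\frac{513350}{11} \approx 46668.0$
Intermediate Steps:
$P{\left(B \right)} = \frac{1}{6 + B}$
$46650 + \left(18 + K{\left(P{\left(5 \right)},-6 \right)} 2\right) = 46650 + \left(18 + \frac{1}{6 + 5} \cdot 2\right) = 46650 + \left(18 + \frac{1}{11} \cdot 2\right) = 46650 + \left(18 + \frac{2}{11}\right) = 46650 + \frac{200}{11} = \frac{513350}{11}$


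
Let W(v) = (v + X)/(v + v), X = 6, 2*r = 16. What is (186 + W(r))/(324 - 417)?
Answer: -1495/744 ≈ -2.0094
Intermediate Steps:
r = 8 (r = (1/2)*16 = 8)
W(v) = (6 + v)/(2*v) (W(v) = (v + 6)/(v + v) = (6 + v)/((2*v)) = (6 + v)*(1/(2*v)) = (6 + v)/(2*v))
(186 + W(r))/(324 - 417) = (186 + (1/2)*(6 + 8)/8)/(324 - 417) = (186 + (1/2)*(1/8)*14)/(-93) = (186 + 7/8)*(-1/93) = (1495/8)*(-1/93) = -1495/744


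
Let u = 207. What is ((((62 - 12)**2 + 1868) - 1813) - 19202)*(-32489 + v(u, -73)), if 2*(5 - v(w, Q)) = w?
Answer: 1084968225/2 ≈ 5.4248e+8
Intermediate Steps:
v(w, Q) = 5 - w/2
((((62 - 12)**2 + 1868) - 1813) - 19202)*(-32489 + v(u, -73)) = ((((62 - 12)**2 + 1868) - 1813) - 19202)*(-32489 + (5 - 1/2*207)) = (((50**2 + 1868) - 1813) - 19202)*(-32489 + (5 - 207/2)) = (((2500 + 1868) - 1813) - 19202)*(-32489 - 197/2) = ((4368 - 1813) - 19202)*(-65175/2) = (2555 - 19202)*(-65175/2) = -16647*(-65175/2) = 1084968225/2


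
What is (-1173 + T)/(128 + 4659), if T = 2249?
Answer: 1076/4787 ≈ 0.22478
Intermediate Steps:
(-1173 + T)/(128 + 4659) = (-1173 + 2249)/(128 + 4659) = 1076/4787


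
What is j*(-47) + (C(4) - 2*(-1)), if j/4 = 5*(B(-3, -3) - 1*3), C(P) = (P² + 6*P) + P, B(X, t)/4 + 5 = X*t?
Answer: -12174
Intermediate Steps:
B(X, t) = -20 + 4*X*t (B(X, t) = -20 + 4*(X*t) = -20 + 4*X*t)
C(P) = P² + 7*P
j = 260 (j = 4*(5*((-20 + 4*(-3)*(-3)) - 1*3)) = 4*(5*((-20 + 36) - 3)) = 4*(5*(16 - 3)) = 4*(5*13) = 4*65 = 260)
j*(-47) + (C(4) - 2*(-1)) = 260*(-47) + (4*(7 + 4) - 2*(-1)) = -12220 + (4*11 + 2) = -12220 + (44 + 2) = -12220 + 46 = -12174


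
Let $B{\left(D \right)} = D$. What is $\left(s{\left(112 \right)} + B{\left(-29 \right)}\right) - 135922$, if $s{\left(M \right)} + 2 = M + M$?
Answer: $-135729$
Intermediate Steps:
$s{\left(M \right)} = -2 + 2 M$ ($s{\left(M \right)} = -2 + \left(M + M\right) = -2 + 2 M$)
$\left(s{\left(112 \right)} + B{\left(-29 \right)}\right) - 135922 = \left(\left(-2 + 2 \cdot 112\right) - 29\right) - 135922 = \left(\left(-2 + 224\right) - 29\right) - 135922 = \left(222 - 29\right) - 135922 = 193 - 135922 = -135729$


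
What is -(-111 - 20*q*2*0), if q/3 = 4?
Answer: 111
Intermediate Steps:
q = 12 (q = 3*4 = 12)
-(-111 - 20*q*2*0) = -(-111 - 20*12*2*0) = -(-111 - 480*0) = -(-111 - 20*0) = -(-111 + 0) = -1*(-111) = 111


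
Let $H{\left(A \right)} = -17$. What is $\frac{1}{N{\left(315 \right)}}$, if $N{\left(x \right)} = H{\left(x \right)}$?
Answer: $- \frac{1}{17} \approx -0.058824$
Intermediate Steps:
$N{\left(x \right)} = -17$
$\frac{1}{N{\left(315 \right)}} = \frac{1}{-17} = - \frac{1}{17}$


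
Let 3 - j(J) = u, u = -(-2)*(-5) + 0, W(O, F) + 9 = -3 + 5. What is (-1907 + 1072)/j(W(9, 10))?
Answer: -835/13 ≈ -64.231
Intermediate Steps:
W(O, F) = -7 (W(O, F) = -9 + (-3 + 5) = -9 + 2 = -7)
u = -10 (u = -2*5 + 0 = -10 + 0 = -10)
j(J) = 13 (j(J) = 3 - 1*(-10) = 3 + 10 = 13)
(-1907 + 1072)/j(W(9, 10)) = (-1907 + 1072)/13 = -835*1/13 = -835/13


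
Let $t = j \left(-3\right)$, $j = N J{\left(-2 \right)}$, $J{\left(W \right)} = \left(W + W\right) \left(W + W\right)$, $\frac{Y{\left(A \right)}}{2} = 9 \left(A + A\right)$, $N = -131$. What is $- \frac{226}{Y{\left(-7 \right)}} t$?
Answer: $\frac{118424}{21} \approx 5639.2$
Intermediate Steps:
$Y{\left(A \right)} = 36 A$ ($Y{\left(A \right)} = 2 \cdot 9 \left(A + A\right) = 2 \cdot 9 \cdot 2 A = 2 \cdot 18 A = 36 A$)
$J{\left(W \right)} = 4 W^{2}$ ($J{\left(W \right)} = 2 W 2 W = 4 W^{2}$)
$j = -2096$ ($j = - 131 \cdot 4 \left(-2\right)^{2} = - 131 \cdot 4 \cdot 4 = \left(-131\right) 16 = -2096$)
$t = 6288$ ($t = \left(-2096\right) \left(-3\right) = 6288$)
$- \frac{226}{Y{\left(-7 \right)}} t = - \frac{226}{36 \left(-7\right)} 6288 = - \frac{226}{-252} \cdot 6288 = \left(-226\right) \left(- \frac{1}{252}\right) 6288 = \frac{113}{126} \cdot 6288 = \frac{118424}{21}$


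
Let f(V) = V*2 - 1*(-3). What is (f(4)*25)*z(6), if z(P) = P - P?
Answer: 0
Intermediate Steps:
z(P) = 0
f(V) = 3 + 2*V (f(V) = 2*V + 3 = 3 + 2*V)
(f(4)*25)*z(6) = ((3 + 2*4)*25)*0 = ((3 + 8)*25)*0 = (11*25)*0 = 275*0 = 0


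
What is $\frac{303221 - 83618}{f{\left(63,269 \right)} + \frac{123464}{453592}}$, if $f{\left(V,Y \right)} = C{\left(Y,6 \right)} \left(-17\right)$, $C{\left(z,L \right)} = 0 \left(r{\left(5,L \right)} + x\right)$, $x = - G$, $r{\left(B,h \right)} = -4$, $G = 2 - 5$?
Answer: $\frac{12451270497}{15433} \approx 8.068 \cdot 10^{5}$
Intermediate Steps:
$G = -3$ ($G = 2 - 5 = -3$)
$x = 3$ ($x = \left(-1\right) \left(-3\right) = 3$)
$C{\left(z,L \right)} = 0$ ($C{\left(z,L \right)} = 0 \left(-4 + 3\right) = 0 \left(-1\right) = 0$)
$f{\left(V,Y \right)} = 0$ ($f{\left(V,Y \right)} = 0 \left(-17\right) = 0$)
$\frac{303221 - 83618}{f{\left(63,269 \right)} + \frac{123464}{453592}} = \frac{303221 - 83618}{0 + \frac{123464}{453592}} = \frac{219603}{0 + 123464 \cdot \frac{1}{453592}} = \frac{219603}{0 + \frac{15433}{56699}} = \frac{219603}{\frac{15433}{56699}} = 219603 \cdot \frac{56699}{15433} = \frac{12451270497}{15433}$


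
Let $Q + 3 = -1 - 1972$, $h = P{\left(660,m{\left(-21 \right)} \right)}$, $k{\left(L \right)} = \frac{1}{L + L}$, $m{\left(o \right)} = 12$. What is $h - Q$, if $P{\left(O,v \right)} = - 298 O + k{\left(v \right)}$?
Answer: $- \frac{4672895}{24} \approx -1.947 \cdot 10^{5}$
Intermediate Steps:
$k{\left(L \right)} = \frac{1}{2 L}$
$P{\left(O,v \right)} = \frac{1}{2 v} - 298 O$ ($P{\left(O,v \right)} = - 298 O + \frac{1}{2 v} = \frac{1}{2 v} - 298 O$)
$h = - \frac{4720319}{24}$ ($h = \frac{1}{2 \cdot 12} - 196680 = \frac{1}{2} \cdot \frac{1}{12} - 196680 = \frac{1}{24} - 196680 = - \frac{4720319}{24} \approx -1.9668 \cdot 10^{5}$)
$Q = -1976$ ($Q = -3 - 1973 = -1976$)
$h - Q = - \frac{4720319}{24} - -1976 = - \frac{4720319}{24} + 1976 = - \frac{4672895}{24}$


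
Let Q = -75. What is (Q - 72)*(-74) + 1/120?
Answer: 1305361/120 ≈ 10878.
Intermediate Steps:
(Q - 72)*(-74) + 1/120 = (-75 - 72)*(-74) + 1/120 = -147*(-74) + 1/120 = 10878 + 1/120 = 1305361/120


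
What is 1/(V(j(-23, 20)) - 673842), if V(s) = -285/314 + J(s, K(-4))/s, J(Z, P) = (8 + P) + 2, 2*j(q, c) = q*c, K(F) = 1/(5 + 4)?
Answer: -162495/109496110421 ≈ -1.4840e-6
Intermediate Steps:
K(F) = ⅑ (K(F) = 1/9 = ⅑)
j(q, c) = c*q/2 (j(q, c) = (q*c)/2 = (c*q)/2 = c*q/2)
J(Z, P) = 10 + P
V(s) = -285/314 + 91/(9*s) (V(s) = -285/314 + (10 + ⅑)/s = -285*1/314 + 91/(9*s) = -285/314 + 91/(9*s))
1/(V(j(-23, 20)) - 673842) = 1/((28574 - 2565*20*(-23)/2)/(2826*(((½)*20*(-23)))) - 673842) = 1/((1/2826)*(28574 - 2565*(-230))/(-230) - 673842) = 1/((1/2826)*(-1/230)*(28574 + 589950) - 673842) = 1/((1/2826)*(-1/230)*618524 - 673842) = 1/(-154631/162495 - 673842) = 1/(-109496110421/162495) = -162495/109496110421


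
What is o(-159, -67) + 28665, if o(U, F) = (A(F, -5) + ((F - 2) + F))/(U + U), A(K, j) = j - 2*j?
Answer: 9115601/318 ≈ 28665.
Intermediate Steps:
A(K, j) = -j
o(U, F) = (3 + 2*F)/(2*U) (o(U, F) = (-1*(-5) + ((F - 2) + F))/(U + U) = (5 + ((-2 + F) + F))/((2*U)) = (5 + (-2 + 2*F))*(1/(2*U)) = (3 + 2*F)*(1/(2*U)) = (3 + 2*F)/(2*U))
o(-159, -67) + 28665 = (3/2 - 67)/(-159) + 28665 = -1/159*(-131/2) + 28665 = 131/318 + 28665 = 9115601/318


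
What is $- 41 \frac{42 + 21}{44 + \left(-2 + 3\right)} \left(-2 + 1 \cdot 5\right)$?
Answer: $- \frac{861}{5} \approx -172.2$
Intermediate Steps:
$- 41 \frac{42 + 21}{44 + \left(-2 + 3\right)} \left(-2 + 1 \cdot 5\right) = - 41 \frac{63}{44 + 1} \left(-2 + 5\right) = - 41 \cdot \frac{63}{45} \cdot 3 = - 41 \cdot 63 \cdot \frac{1}{45} \cdot 3 = \left(-41\right) \frac{7}{5} \cdot 3 = \left(- \frac{287}{5}\right) 3 = - \frac{861}{5}$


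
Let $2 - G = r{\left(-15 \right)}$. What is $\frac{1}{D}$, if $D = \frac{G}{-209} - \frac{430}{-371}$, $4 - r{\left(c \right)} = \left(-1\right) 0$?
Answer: $\frac{77539}{90612} \approx 0.85573$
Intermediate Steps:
$r{\left(c \right)} = 4$ ($r{\left(c \right)} = 4 - \left(-1\right) 0 = 4 - 0 = 4 + 0 = 4$)
$G = -2$ ($G = 2 - 4 = -2$)
$D = \frac{90612}{77539}$ ($D = - \frac{2}{-209} - \frac{430}{-371} = \left(-2\right) \left(- \frac{1}{209}\right) - - \frac{430}{371} = \frac{2}{209} + \frac{430}{371} = \frac{90612}{77539} \approx 1.1686$)
$\frac{1}{D} = \frac{1}{\frac{90612}{77539}} = \frac{77539}{90612}$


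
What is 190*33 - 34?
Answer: 6236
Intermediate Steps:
190*33 - 34 = 6270 - 34 = 6236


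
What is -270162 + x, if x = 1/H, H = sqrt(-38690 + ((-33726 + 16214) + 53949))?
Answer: -270162 - I*sqrt(2253)/2253 ≈ -2.7016e+5 - 0.021068*I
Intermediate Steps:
H = I*sqrt(2253) (H = sqrt(-38690 + (-17512 + 53949)) = sqrt(-38690 + 36437) = sqrt(-2253) = I*sqrt(2253) ≈ 47.466*I)
x = -I*sqrt(2253)/2253 (x = 1/(I*sqrt(2253)) = -I*sqrt(2253)/2253 ≈ -0.021068*I)
-270162 + x = -270162 - I*sqrt(2253)/2253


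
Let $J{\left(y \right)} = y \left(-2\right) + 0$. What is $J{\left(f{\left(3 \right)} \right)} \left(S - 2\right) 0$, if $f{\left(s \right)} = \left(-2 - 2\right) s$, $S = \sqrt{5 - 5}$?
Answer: $0$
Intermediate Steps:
$S = 0$ ($S = \sqrt{0} = 0$)
$f{\left(s \right)} = - 4 s$
$J{\left(y \right)} = - 2 y$ ($J{\left(y \right)} = - 2 y + 0 = - 2 y$)
$J{\left(f{\left(3 \right)} \right)} \left(S - 2\right) 0 = - 2 \left(\left(-4\right) 3\right) \left(0 - 2\right) 0 = \left(-2\right) \left(-12\right) \left(0 - 2\right) 0 = 24 \left(\left(-2\right) 0\right) = 24 \cdot 0 = 0$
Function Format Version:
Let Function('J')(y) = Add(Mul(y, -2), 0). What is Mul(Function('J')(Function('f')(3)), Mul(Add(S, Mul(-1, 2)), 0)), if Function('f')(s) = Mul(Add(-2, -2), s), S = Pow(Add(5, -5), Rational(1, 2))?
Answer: 0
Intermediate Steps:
S = 0 (S = Pow(0, Rational(1, 2)) = 0)
Function('f')(s) = Mul(-4, s)
Function('J')(y) = Mul(-2, y) (Function('J')(y) = Add(Mul(-2, y), 0) = Mul(-2, y))
Mul(Function('J')(Function('f')(3)), Mul(Add(S, Mul(-1, 2)), 0)) = Mul(Mul(-2, Mul(-4, 3)), Mul(Add(0, Mul(-1, 2)), 0)) = Mul(Mul(-2, -12), Mul(Add(0, -2), 0)) = Mul(24, Mul(-2, 0)) = Mul(24, 0) = 0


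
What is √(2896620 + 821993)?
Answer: √3718613 ≈ 1928.4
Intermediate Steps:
√(2896620 + 821993) = √3718613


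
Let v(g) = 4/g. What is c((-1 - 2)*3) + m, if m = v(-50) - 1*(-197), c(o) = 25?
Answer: 5548/25 ≈ 221.92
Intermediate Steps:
m = 4923/25 (m = 4/(-50) - 1*(-197) = 4*(-1/50) + 197 = -2/25 + 197 = 4923/25 ≈ 196.92)
c((-1 - 2)*3) + m = 25 + 4923/25 = 5548/25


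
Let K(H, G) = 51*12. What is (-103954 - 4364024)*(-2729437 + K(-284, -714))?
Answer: 12192330065850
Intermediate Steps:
K(H, G) = 612
(-103954 - 4364024)*(-2729437 + K(-284, -714)) = (-103954 - 4364024)*(-2729437 + 612) = -4467978*(-2728825) = 12192330065850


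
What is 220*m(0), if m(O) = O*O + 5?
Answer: 1100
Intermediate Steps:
m(O) = 5 + O² (m(O) = O² + 5 = 5 + O²)
220*m(0) = 220*(5 + 0²) = 220*(5 + 0) = 220*5 = 1100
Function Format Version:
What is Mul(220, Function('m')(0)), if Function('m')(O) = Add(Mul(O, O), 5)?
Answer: 1100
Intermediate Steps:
Function('m')(O) = Add(5, Pow(O, 2)) (Function('m')(O) = Add(Pow(O, 2), 5) = Add(5, Pow(O, 2)))
Mul(220, Function('m')(0)) = Mul(220, Add(5, Pow(0, 2))) = Mul(220, Add(5, 0)) = Mul(220, 5) = 1100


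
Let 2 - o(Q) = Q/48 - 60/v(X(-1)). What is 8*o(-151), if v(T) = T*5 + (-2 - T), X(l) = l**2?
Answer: 1687/6 ≈ 281.17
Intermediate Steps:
v(T) = -2 + 4*T (v(T) = 5*T + (-2 - T) = -2 + 4*T)
o(Q) = 32 - Q/48 (o(Q) = 2 - (Q/48 - 60/(-2 + 4*(-1)**2)) = 2 - (Q*(1/48) - 60/(-2 + 4*1)) = 2 - (Q/48 - 60/(-2 + 4)) = 2 - (Q/48 - 60/2) = 2 - (Q/48 - 60*1/2) = 2 - (Q/48 - 30) = 2 - (-30 + Q/48) = 2 + (30 - Q/48) = 32 - Q/48)
8*o(-151) = 8*(32 - 1/48*(-151)) = 8*(32 + 151/48) = 8*(1687/48) = 1687/6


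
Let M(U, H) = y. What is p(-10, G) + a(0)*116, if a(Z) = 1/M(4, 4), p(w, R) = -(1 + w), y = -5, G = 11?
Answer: -71/5 ≈ -14.200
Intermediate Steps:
M(U, H) = -5
p(w, R) = -1 - w
a(Z) = -1/5 (a(Z) = 1/(-5) = -1/5)
p(-10, G) + a(0)*116 = (-1 - 1*(-10)) - 1/5*116 = (-1 + 10) - 116/5 = 9 - 116/5 = -71/5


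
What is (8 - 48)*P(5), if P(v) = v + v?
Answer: -400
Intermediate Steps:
P(v) = 2*v
(8 - 48)*P(5) = (8 - 48)*(2*5) = -40*10 = -400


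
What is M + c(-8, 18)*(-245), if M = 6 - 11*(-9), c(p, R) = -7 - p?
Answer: -140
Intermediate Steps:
M = 105 (M = 6 + 99 = 105)
M + c(-8, 18)*(-245) = 105 + (-7 - 1*(-8))*(-245) = 105 + (-7 + 8)*(-245) = 105 + 1*(-245) = 105 - 245 = -140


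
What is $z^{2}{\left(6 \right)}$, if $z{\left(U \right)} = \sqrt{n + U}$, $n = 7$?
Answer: $13$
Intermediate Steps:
$z{\left(U \right)} = \sqrt{7 + U}$
$z^{2}{\left(6 \right)} = \left(\sqrt{7 + 6}\right)^{2} = \left(\sqrt{13}\right)^{2} = 13$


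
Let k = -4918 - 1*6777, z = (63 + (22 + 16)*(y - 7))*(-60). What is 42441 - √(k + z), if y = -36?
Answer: 42441 - 7*√1685 ≈ 42154.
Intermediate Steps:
z = 94260 (z = (63 + (22 + 16)*(-36 - 7))*(-60) = (63 + 38*(-43))*(-60) = (63 - 1634)*(-60) = -1571*(-60) = 94260)
k = -11695 (k = -4918 - 6777 = -11695)
42441 - √(k + z) = 42441 - √(-11695 + 94260) = 42441 - √82565 = 42441 - 7*√1685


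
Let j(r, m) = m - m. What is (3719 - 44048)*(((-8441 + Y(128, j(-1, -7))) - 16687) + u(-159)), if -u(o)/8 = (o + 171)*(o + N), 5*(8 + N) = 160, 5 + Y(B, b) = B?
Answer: 485762805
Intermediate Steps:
j(r, m) = 0
Y(B, b) = -5 + B
N = 24 (N = -8 + (1/5)*160 = -8 + 32 = 24)
u(o) = -8*(24 + o)*(171 + o) (u(o) = -8*(o + 171)*(o + 24) = -8*(171 + o)*(24 + o) = -8*(24 + o)*(171 + o))
(3719 - 44048)*(((-8441 + Y(128, j(-1, -7))) - 16687) + u(-159)) = (3719 - 44048)*(((-8441 + (-5 + 128)) - 16687) + (-32832 - 1560*(-159) - 8*(-159)**2)) = -40329*(((-8441 + 123) - 16687) + (-32832 + 248040 - 8*25281)) = -40329*((-8318 - 16687) + (-32832 + 248040 - 202248)) = -40329*(-25005 + 12960) = -40329*(-12045) = 485762805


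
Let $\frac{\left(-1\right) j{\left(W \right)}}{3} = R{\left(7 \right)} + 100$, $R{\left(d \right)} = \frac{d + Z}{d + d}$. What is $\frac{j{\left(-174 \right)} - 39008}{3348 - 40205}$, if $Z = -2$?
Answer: $\frac{550327}{515998} \approx 1.0665$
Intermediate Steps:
$R{\left(d \right)} = \frac{-2 + d}{2 d}$ ($R{\left(d \right)} = \frac{d - 2}{d + d} = \frac{-2 + d}{2 d}$)
$j{\left(W \right)} = - \frac{4215}{14}$ ($j{\left(W \right)} = - 3 \left(\frac{-2 + 7}{2 \cdot 7} + 100\right) = - 3 \left(\frac{1}{2} \cdot \frac{1}{7} \cdot 5 + 100\right) = - 3 \left(\frac{5}{14} + 100\right) = \left(-3\right) \frac{1405}{14} = - \frac{4215}{14}$)
$\frac{j{\left(-174 \right)} - 39008}{3348 - 40205} = \frac{- \frac{4215}{14} - 39008}{3348 - 40205} = - \frac{550327}{14 \left(-36857\right)} = \left(- \frac{550327}{14}\right) \left(- \frac{1}{36857}\right) = \frac{550327}{515998}$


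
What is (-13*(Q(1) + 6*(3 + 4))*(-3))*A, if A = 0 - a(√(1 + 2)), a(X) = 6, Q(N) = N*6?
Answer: -11232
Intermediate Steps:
Q(N) = 6*N
A = -6 (A = 0 - 1*6 = 0 - 6 = -6)
(-13*(Q(1) + 6*(3 + 4))*(-3))*A = -13*(6*1 + 6*(3 + 4))*(-3)*(-6) = -13*(6 + 6*7)*(-3)*(-6) = -13*(6 + 42)*(-3)*(-6) = -624*(-3)*(-6) = -13*(-144)*(-6) = 1872*(-6) = -11232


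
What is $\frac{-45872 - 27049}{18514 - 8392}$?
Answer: $- \frac{24307}{3374} \approx -7.2042$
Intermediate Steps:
$\frac{-45872 - 27049}{18514 - 8392} = - \frac{72921}{10122} = \left(-72921\right) \frac{1}{10122} = - \frac{24307}{3374}$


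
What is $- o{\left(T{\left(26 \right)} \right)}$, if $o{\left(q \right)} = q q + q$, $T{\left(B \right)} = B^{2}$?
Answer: $-457652$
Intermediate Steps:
$o{\left(q \right)} = q + q^{2}$ ($o{\left(q \right)} = q^{2} + q = q + q^{2}$)
$- o{\left(T{\left(26 \right)} \right)} = - 26^{2} \left(1 + 26^{2}\right) = - 676 \left(1 + 676\right) = - 676 \cdot 677 = \left(-1\right) 457652 = -457652$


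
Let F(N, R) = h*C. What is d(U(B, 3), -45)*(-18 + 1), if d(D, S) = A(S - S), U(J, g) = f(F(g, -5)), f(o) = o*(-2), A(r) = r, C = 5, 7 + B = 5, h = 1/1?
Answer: 0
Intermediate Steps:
h = 1
B = -2 (B = -7 + 5 = -2)
F(N, R) = 5 (F(N, R) = 1*5 = 5)
f(o) = -2*o
U(J, g) = -10 (U(J, g) = -2*5 = -10)
d(D, S) = 0 (d(D, S) = S - S = 0)
d(U(B, 3), -45)*(-18 + 1) = 0*(-18 + 1) = 0*(-17) = 0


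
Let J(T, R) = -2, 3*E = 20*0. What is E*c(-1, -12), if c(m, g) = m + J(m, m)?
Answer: 0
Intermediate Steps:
E = 0 (E = (20*0)/3 = (⅓)*0 = 0)
c(m, g) = -2 + m (c(m, g) = m - 2 = -2 + m)
E*c(-1, -12) = 0*(-2 - 1) = 0*(-3) = 0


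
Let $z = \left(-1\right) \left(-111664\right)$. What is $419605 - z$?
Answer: $307941$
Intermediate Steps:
$z = 111664$
$419605 - z = 419605 - 111664 = 307941$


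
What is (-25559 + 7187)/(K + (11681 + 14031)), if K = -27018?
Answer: 9186/653 ≈ 14.067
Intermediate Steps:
(-25559 + 7187)/(K + (11681 + 14031)) = (-25559 + 7187)/(-27018 + (11681 + 14031)) = -18372/(-27018 + 25712) = -18372/(-1306) = -18372*(-1/1306) = 9186/653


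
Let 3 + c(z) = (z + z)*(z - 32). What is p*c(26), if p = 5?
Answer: -1575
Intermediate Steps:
c(z) = -3 + 2*z*(-32 + z) (c(z) = -3 + (z + z)*(z - 32) = -3 + (2*z)*(-32 + z) = -3 + 2*z*(-32 + z))
p*c(26) = 5*(-3 - 64*26 + 2*26²) = 5*(-3 - 1664 + 2*676) = 5*(-3 - 1664 + 1352) = 5*(-315) = -1575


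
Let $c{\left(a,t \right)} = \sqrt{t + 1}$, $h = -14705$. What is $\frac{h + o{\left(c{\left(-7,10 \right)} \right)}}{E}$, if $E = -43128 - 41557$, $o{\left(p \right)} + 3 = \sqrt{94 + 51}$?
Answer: $\frac{14708}{84685} - \frac{\sqrt{145}}{84685} \approx 0.17354$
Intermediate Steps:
$c{\left(a,t \right)} = \sqrt{1 + t}$
$o{\left(p \right)} = -3 + \sqrt{145}$ ($o{\left(p \right)} = -3 + \sqrt{94 + 51} = -3 + \sqrt{145}$)
$E = -84685$ ($E = -43128 - 41557 = -84685$)
$\frac{h + o{\left(c{\left(-7,10 \right)} \right)}}{E} = \frac{-14705 - \left(3 - \sqrt{145}\right)}{-84685} = \left(-14708 + \sqrt{145}\right) \left(- \frac{1}{84685}\right) = \frac{14708}{84685} - \frac{\sqrt{145}}{84685}$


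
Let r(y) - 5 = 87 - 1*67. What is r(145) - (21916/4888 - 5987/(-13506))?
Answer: 82823203/4126083 ≈ 20.073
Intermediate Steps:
r(y) = 25 (r(y) = 5 + (87 - 1*67) = 5 + (87 - 67) = 5 + 20 = 25)
r(145) - (21916/4888 - 5987/(-13506)) = 25 - (21916/4888 - 5987/(-13506)) = 25 - (21916*(1/4888) - 5987*(-1/13506)) = 25 - (5479/1222 + 5987/13506) = 25 - 1*20328872/4126083 = 25 - 20328872/4126083 = 82823203/4126083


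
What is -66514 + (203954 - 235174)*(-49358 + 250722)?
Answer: -6286650594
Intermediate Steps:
-66514 + (203954 - 235174)*(-49358 + 250722) = -66514 - 31220*201364 = -66514 - 6286584080 = -6286650594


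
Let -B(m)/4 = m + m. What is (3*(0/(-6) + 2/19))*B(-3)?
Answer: 144/19 ≈ 7.5789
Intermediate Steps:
B(m) = -8*m (B(m) = -4*(m + m) = -8*m)
(3*(0/(-6) + 2/19))*B(-3) = (3*(0/(-6) + 2/19))*(-8*(-3)) = (3*(0*(-1/6) + 2*(1/19)))*24 = (3*(0 + 2/19))*24 = (3*(2/19))*24 = (6/19)*24 = 144/19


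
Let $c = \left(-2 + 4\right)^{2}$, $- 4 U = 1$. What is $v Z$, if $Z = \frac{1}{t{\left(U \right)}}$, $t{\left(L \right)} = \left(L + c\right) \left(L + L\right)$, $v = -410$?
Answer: $\frac{656}{3} \approx 218.67$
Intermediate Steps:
$U = - \frac{1}{4}$ ($U = \left(- \frac{1}{4}\right) 1 = - \frac{1}{4} \approx -0.25$)
$c = 4$ ($c = 2^{2} = 4$)
$t{\left(L \right)} = 2 L \left(4 + L\right)$ ($t{\left(L \right)} = \left(L + 4\right) \left(L + L\right) = \left(4 + L\right) 2 L = 2 L \left(4 + L\right)$)
$Z = - \frac{8}{15}$ ($Z = \frac{1}{2 \left(- \frac{1}{4}\right) \left(4 - \frac{1}{4}\right)} = \frac{1}{2 \left(- \frac{1}{4}\right) \frac{15}{4}} = \frac{1}{- \frac{15}{8}} = - \frac{8}{15} \approx -0.53333$)
$v Z = \left(-410\right) \left(- \frac{8}{15}\right) = \frac{656}{3}$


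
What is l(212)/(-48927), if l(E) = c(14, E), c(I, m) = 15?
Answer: -5/16309 ≈ -0.00030658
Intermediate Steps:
l(E) = 15
l(212)/(-48927) = 15/(-48927) = 15*(-1/48927) = -5/16309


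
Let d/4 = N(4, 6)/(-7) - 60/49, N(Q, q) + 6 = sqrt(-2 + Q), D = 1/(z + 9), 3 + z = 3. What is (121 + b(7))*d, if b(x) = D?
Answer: -8720/49 - 4360*sqrt(2)/63 ≈ -275.83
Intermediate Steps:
z = 0 (z = -3 + 3 = 0)
D = 1/9 (D = 1/(0 + 9) = 1/9 ≈ 0.11111)
N(Q, q) = -6 + sqrt(-2 + Q)
b(x) = 1/9
d = -72/49 - 4*sqrt(2)/7 (d = 4*((-6 + sqrt(-2 + 4))/(-7) - 60/49) = 4*((-6 + sqrt(2))*(-1/7) - 60*1/49) = 4*((6/7 - sqrt(2)/7) - 60/49) = 4*(-18/49 - sqrt(2)/7) = -72/49 - 4*sqrt(2)/7 ≈ -2.2775)
(121 + b(7))*d = (121 + 1/9)*(-72/49 - 4*sqrt(2)/7) = 1090*(-72/49 - 4*sqrt(2)/7)/9 = -8720/49 - 4360*sqrt(2)/63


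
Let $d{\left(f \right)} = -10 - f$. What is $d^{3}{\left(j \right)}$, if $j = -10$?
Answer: $0$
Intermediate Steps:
$d^{3}{\left(j \right)} = \left(-10 - -10\right)^{3} = \left(-10 + 10\right)^{3} = 0^{3} = 0$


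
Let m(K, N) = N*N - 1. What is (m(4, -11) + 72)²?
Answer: 36864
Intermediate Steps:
m(K, N) = -1 + N² (m(K, N) = N² - 1 = -1 + N²)
(m(4, -11) + 72)² = ((-1 + (-11)²) + 72)² = ((-1 + 121) + 72)² = (120 + 72)² = 192² = 36864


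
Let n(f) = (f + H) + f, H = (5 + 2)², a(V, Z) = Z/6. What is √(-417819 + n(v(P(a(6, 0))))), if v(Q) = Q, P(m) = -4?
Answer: I*√417778 ≈ 646.36*I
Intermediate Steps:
a(V, Z) = Z/6 (a(V, Z) = Z*(⅙) = Z/6)
H = 49 (H = 7² = 49)
n(f) = 49 + 2*f (n(f) = (f + 49) + f = (49 + f) + f = 49 + 2*f)
√(-417819 + n(v(P(a(6, 0))))) = √(-417819 + (49 + 2*(-4))) = √(-417819 + (49 - 8)) = √(-417819 + 41) = √(-417778) = I*√417778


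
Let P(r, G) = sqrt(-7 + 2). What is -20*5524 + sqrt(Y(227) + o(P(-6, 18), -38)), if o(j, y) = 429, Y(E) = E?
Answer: -110480 + 4*sqrt(41) ≈ -1.1045e+5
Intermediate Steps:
P(r, G) = I*sqrt(5) (P(r, G) = sqrt(-5) = I*sqrt(5))
-20*5524 + sqrt(Y(227) + o(P(-6, 18), -38)) = -20*5524 + sqrt(227 + 429) = -110480 + sqrt(656) = -110480 + 4*sqrt(41)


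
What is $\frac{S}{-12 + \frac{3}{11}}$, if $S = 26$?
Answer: $- \frac{286}{129} \approx -2.2171$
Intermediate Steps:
$\frac{S}{-12 + \frac{3}{11}} = \frac{1}{-12 + \frac{3}{11}} \cdot 26 = \frac{1}{- \frac{129}{11}} \cdot 26 = \left(- \frac{11}{129}\right) 26 = - \frac{286}{129}$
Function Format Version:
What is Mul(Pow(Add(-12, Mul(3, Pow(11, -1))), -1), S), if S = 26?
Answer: Rational(-286, 129) ≈ -2.2171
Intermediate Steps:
Mul(Pow(Add(-12, Mul(3, Pow(11, -1))), -1), S) = Mul(Pow(Add(-12, Mul(3, Pow(11, -1))), -1), 26) = Mul(Pow(Add(-12, Mul(3, Rational(1, 11))), -1), 26) = Mul(Pow(Add(-12, Rational(3, 11)), -1), 26) = Mul(Pow(Rational(-129, 11), -1), 26) = Mul(Rational(-11, 129), 26) = Rational(-286, 129)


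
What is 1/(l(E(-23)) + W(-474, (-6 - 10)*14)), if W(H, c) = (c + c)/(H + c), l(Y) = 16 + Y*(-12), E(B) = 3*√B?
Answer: 42229/76341189 + 121801*I*√23/101788252 ≈ 0.00055316 + 0.0057388*I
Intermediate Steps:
l(Y) = 16 - 12*Y
W(H, c) = 2*c/(H + c) (W(H, c) = (2*c)/(H + c) = 2*c/(H + c))
1/(l(E(-23)) + W(-474, (-6 - 10)*14)) = 1/((16 - 36*√(-23)) + 2*((-6 - 10)*14)/(-474 + (-6 - 10)*14)) = 1/((16 - 36*I*√23) + 2*(-16*14)/(-474 - 16*14)) = 1/((16 - 36*I*√23) + 2*(-224)/(-474 - 224)) = 1/((16 - 36*I*√23) + 2*(-224)/(-698)) = 1/((16 - 36*I*√23) + 2*(-224)*(-1/698)) = 1/((16 - 36*I*√23) + 224/349) = 1/(5808/349 - 36*I*√23)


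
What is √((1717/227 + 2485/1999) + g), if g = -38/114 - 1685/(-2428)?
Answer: √25038902591248181559/1652641266 ≈ 3.0278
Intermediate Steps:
g = 2627/7284 (g = -38*1/114 - 1685*(-1/2428) = -⅓ + 1685/2428 = 2627/7284 ≈ 0.36065)
√((1717/227 + 2485/1999) + g) = √((1717/227 + 2485/1999) + 2627/7284) = √(3996378/453773 + 2627/7284) = √(30301679023/3305282532) = √25038902591248181559/1652641266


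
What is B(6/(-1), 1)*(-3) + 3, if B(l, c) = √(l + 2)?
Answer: 3 - 6*I ≈ 3.0 - 6.0*I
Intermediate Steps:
B(l, c) = √(2 + l)
B(6/(-1), 1)*(-3) + 3 = √(2 + 6/(-1))*(-3) + 3 = √(2 + 6*(-1))*(-3) + 3 = √(2 - 6)*(-3) + 3 = √(-4)*(-3) + 3 = (2*I)*(-3) + 3 = -6*I + 3 = 3 - 6*I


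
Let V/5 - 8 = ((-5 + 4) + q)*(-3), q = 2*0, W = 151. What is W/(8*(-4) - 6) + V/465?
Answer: -13625/3534 ≈ -3.8554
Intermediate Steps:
q = 0
V = 55 (V = 40 + 5*(((-5 + 4) + 0)*(-3)) = 40 + 5*((-1 + 0)*(-3)) = 40 + 5*(-1*(-3)) = 40 + 5*3 = 40 + 15 = 55)
W/(8*(-4) - 6) + V/465 = 151/(8*(-4) - 6) + 55/465 = 151/(-32 - 6) + 55*(1/465) = 151/(-38) + 11/93 = 151*(-1/38) + 11/93 = -151/38 + 11/93 = -13625/3534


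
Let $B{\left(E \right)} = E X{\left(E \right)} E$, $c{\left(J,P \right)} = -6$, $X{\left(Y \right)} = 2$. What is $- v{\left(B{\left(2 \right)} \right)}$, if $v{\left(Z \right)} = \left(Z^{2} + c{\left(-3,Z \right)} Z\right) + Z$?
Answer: $-24$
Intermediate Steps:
$B{\left(E \right)} = 2 E^{2}$ ($B{\left(E \right)} = E 2 E = 2 E E = 2 E^{2}$)
$v{\left(Z \right)} = Z^{2} - 5 Z$ ($v{\left(Z \right)} = \left(Z^{2} - 6 Z\right) + Z = Z^{2} - 5 Z$)
$- v{\left(B{\left(2 \right)} \right)} = - 2 \cdot 2^{2} \left(-5 + 2 \cdot 2^{2}\right) = - 2 \cdot 4 \left(-5 + 2 \cdot 4\right) = - 8 \left(-5 + 8\right) = - 8 \cdot 3 = \left(-1\right) 24 = -24$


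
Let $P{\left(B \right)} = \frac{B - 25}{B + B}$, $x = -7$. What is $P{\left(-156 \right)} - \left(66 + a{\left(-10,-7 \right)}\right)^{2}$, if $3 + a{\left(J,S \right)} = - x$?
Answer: $- \frac{1528619}{312} \approx -4899.4$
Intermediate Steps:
$a{\left(J,S \right)} = 4$ ($a{\left(J,S \right)} = -3 - -7 = -3 + 7 = 4$)
$P{\left(B \right)} = \frac{-25 + B}{2 B}$
$P{\left(-156 \right)} - \left(66 + a{\left(-10,-7 \right)}\right)^{2} = \frac{-25 - 156}{2 \left(-156\right)} - \left(66 + 4\right)^{2} = \frac{1}{2} \left(- \frac{1}{156}\right) \left(-181\right) - 70^{2} = \frac{181}{312} - 4900 = - \frac{1528619}{312}$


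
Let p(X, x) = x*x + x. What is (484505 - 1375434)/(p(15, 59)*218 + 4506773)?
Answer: -890929/5278493 ≈ -0.16878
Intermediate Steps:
p(X, x) = x + x² (p(X, x) = x² + x = x + x²)
(484505 - 1375434)/(p(15, 59)*218 + 4506773) = (484505 - 1375434)/((59*(1 + 59))*218 + 4506773) = -890929/((59*60)*218 + 4506773) = -890929/(3540*218 + 4506773) = -890929/(771720 + 4506773) = -890929/5278493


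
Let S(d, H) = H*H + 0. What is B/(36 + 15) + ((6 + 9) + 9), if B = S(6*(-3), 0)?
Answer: 24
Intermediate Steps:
S(d, H) = H**2 (S(d, H) = H**2 + 0 = H**2)
B = 0 (B = 0**2 = 0)
B/(36 + 15) + ((6 + 9) + 9) = 0/(36 + 15) + ((6 + 9) + 9) = 0/51 + (15 + 9) = (1/51)*0 + 24 = 0 + 24 = 24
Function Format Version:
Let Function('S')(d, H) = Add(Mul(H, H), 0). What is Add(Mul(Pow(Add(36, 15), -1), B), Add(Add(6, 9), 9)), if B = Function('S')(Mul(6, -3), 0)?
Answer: 24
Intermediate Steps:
Function('S')(d, H) = Pow(H, 2) (Function('S')(d, H) = Add(Pow(H, 2), 0) = Pow(H, 2))
B = 0 (B = Pow(0, 2) = 0)
Add(Mul(Pow(Add(36, 15), -1), B), Add(Add(6, 9), 9)) = Add(Mul(Pow(Add(36, 15), -1), 0), Add(Add(6, 9), 9)) = Add(Mul(Pow(51, -1), 0), Add(15, 9)) = Add(Mul(Rational(1, 51), 0), 24) = Add(0, 24) = 24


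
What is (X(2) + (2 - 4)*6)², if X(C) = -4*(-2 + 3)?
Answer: 256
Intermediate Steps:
X(C) = -4 (X(C) = -4*1 = -4)
(X(2) + (2 - 4)*6)² = (-4 + (2 - 4)*6)² = (-4 - 2*6)² = (-4 - 12)² = (-16)² = 256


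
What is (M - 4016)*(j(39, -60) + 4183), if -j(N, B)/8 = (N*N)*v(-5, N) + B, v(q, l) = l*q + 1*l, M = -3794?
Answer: -14861422510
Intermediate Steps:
v(q, l) = l + l*q (v(q, l) = l*q + l = l + l*q)
j(N, B) = -8*B + 32*N**3 (j(N, B) = -8*((N*N)*(N*(1 - 5)) + B) = -8*(N**2*(N*(-4)) + B) = -8*(N**2*(-4*N) + B) = -8*(-4*N**3 + B) = -8*(B - 4*N**3) = -8*B + 32*N**3)
(M - 4016)*(j(39, -60) + 4183) = (-3794 - 4016)*((-8*(-60) + 32*39**3) + 4183) = -7810*((480 + 32*59319) + 4183) = -7810*((480 + 1898208) + 4183) = -7810*(1898688 + 4183) = -7810*1902871 = -14861422510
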